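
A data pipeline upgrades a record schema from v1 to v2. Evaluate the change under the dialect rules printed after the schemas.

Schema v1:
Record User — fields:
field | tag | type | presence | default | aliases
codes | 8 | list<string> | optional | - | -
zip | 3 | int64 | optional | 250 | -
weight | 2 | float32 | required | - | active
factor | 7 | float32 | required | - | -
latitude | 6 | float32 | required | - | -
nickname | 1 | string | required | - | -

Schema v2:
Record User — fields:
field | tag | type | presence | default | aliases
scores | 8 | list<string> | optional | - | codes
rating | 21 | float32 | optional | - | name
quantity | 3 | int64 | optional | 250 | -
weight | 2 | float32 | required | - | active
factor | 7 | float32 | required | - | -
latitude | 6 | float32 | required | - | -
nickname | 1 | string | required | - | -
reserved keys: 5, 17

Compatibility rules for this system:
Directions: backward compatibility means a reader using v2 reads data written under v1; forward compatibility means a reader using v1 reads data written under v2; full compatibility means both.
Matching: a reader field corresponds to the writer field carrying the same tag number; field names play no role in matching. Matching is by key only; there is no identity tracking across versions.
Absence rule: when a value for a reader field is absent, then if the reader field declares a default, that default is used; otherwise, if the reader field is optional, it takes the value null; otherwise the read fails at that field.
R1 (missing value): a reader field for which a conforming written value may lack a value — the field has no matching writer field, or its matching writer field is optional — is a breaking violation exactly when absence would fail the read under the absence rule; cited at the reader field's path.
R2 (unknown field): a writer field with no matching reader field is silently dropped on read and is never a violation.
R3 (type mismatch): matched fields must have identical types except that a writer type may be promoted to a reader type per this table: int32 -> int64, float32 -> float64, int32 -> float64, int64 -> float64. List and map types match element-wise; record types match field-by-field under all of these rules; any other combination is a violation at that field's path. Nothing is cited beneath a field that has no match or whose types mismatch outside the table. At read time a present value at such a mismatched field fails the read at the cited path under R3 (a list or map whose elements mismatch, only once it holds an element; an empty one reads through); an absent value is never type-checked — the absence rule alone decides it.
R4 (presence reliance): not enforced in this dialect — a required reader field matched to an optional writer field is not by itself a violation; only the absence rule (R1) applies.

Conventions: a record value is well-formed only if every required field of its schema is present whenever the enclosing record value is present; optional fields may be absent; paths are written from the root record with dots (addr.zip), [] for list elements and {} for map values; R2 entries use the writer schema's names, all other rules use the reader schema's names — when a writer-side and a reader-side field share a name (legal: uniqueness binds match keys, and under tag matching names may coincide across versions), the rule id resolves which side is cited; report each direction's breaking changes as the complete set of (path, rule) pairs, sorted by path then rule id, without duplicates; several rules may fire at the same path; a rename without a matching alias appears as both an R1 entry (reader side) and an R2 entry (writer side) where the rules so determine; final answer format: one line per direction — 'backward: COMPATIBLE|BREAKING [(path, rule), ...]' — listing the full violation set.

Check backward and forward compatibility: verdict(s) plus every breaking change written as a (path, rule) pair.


backward: COMPATIBLE []; forward: COMPATIBLE []

each type pair in User: writer, then reader
backward pass over User, reader schema v2, writer schema v1:
  scores: list<string> -> list<string>, writer optional; from codes
  rating: no writer-side match
  quantity: int64 -> int64, writer optional; from zip
  weight: float32 -> float32, writer required; from weight
  factor: float32 -> float32, writer required; from factor
  latitude: float32 -> float32, writer required; from latitude
  nickname: string -> string, writer required; from nickname
  => backward verdict for User: COMPATIBLE, no violations
forward pass over User, reader schema v1, writer schema v2:
  codes: list<string> -> list<string>, writer optional; from scores
  zip: int64 -> int64, writer optional; from quantity
  weight: float32 -> float32, writer required; from weight
  factor: float32 -> float32, writer required; from factor
  latitude: float32 -> float32, writer required; from latitude
  nickname: string -> string, writer required; from nickname
  writer field rating has no reader counterpart
  => forward verdict for User: COMPATIBLE, no violations


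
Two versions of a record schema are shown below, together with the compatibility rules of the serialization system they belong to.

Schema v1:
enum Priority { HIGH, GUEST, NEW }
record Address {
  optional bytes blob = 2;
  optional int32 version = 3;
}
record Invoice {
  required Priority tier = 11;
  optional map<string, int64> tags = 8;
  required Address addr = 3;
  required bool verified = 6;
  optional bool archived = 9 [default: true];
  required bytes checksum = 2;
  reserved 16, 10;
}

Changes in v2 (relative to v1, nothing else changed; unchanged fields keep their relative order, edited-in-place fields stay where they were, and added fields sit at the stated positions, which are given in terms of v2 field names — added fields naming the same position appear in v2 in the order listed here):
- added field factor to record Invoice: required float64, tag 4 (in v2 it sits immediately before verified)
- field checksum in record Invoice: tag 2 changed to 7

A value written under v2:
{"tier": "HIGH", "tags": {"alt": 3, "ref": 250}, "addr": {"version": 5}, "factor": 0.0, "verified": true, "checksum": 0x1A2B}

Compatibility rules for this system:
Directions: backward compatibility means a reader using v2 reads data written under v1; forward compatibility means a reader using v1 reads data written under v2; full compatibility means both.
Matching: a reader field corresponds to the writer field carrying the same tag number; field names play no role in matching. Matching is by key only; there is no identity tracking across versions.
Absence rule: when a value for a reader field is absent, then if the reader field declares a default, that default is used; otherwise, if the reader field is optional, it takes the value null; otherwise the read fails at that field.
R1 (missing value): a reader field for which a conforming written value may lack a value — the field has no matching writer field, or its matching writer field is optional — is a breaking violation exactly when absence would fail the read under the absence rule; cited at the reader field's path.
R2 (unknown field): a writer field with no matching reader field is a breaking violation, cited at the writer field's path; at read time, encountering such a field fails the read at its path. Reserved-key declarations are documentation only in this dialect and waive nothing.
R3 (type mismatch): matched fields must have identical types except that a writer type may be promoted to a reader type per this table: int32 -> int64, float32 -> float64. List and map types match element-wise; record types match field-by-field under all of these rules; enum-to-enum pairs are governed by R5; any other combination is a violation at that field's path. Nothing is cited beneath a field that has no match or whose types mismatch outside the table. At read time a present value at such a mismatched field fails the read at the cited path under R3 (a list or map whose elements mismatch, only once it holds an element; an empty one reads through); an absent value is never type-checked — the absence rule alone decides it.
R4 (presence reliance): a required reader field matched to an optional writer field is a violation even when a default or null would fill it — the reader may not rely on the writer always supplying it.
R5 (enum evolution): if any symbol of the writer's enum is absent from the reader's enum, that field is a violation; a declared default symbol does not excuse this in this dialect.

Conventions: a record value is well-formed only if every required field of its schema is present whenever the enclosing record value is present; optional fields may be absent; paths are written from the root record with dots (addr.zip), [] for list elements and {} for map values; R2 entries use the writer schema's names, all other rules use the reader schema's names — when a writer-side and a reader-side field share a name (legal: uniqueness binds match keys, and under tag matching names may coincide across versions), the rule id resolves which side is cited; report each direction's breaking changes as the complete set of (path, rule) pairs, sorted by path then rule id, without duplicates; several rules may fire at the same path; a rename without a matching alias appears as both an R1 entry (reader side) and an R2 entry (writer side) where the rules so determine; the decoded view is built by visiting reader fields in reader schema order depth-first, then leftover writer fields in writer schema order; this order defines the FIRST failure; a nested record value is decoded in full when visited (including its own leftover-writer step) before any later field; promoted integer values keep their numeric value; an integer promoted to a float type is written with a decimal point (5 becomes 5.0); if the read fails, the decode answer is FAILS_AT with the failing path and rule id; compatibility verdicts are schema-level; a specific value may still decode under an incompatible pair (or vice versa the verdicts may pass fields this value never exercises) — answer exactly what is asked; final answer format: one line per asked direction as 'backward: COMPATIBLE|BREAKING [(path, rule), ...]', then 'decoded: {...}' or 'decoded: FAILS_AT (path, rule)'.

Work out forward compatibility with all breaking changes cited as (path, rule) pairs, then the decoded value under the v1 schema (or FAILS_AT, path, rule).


forward: BREAKING [(checksum, R1), (checksum, R2), (factor, R2)]; decoded: FAILS_AT (checksum, R1)

each type pair in Invoice: writer, then reader
forward pass over Invoice, reader schema v1, writer schema v2:
  Priority -> Priority, writer required: tier aligns to tier
  map<string, int64> -> map<string, int64>, writer optional: tags aligns to tags
  Address -> Address, writer required: addr aligns to addr
  bool -> bool, writer required: verified aligns to verified
  bool -> bool, writer optional: archived aligns to archived
  checksum: no writer match
  leftover writer field: factor
  leftover writer field: checksum
  bytes -> bytes, writer optional: addr.blob aligns to addr.blob
  int32 -> int32, writer optional: addr.version aligns to addr.version
  violation R1 at checksum
  violation R2 at checksum
  violation R2 at factor
  => forward: BREAKING (3)
decode walk for Invoice under reader schema v1:
  tier := "HIGH"
  tags := {"alt": 3, "ref": 250}
  addr.blob := null (missing; optional => null)
  addr.version := 5
  verified := true
  archived := true (missing; default applied)
  read fails at checksum under R1 (no fill)
  => FAILS_AT (checksum, R1)


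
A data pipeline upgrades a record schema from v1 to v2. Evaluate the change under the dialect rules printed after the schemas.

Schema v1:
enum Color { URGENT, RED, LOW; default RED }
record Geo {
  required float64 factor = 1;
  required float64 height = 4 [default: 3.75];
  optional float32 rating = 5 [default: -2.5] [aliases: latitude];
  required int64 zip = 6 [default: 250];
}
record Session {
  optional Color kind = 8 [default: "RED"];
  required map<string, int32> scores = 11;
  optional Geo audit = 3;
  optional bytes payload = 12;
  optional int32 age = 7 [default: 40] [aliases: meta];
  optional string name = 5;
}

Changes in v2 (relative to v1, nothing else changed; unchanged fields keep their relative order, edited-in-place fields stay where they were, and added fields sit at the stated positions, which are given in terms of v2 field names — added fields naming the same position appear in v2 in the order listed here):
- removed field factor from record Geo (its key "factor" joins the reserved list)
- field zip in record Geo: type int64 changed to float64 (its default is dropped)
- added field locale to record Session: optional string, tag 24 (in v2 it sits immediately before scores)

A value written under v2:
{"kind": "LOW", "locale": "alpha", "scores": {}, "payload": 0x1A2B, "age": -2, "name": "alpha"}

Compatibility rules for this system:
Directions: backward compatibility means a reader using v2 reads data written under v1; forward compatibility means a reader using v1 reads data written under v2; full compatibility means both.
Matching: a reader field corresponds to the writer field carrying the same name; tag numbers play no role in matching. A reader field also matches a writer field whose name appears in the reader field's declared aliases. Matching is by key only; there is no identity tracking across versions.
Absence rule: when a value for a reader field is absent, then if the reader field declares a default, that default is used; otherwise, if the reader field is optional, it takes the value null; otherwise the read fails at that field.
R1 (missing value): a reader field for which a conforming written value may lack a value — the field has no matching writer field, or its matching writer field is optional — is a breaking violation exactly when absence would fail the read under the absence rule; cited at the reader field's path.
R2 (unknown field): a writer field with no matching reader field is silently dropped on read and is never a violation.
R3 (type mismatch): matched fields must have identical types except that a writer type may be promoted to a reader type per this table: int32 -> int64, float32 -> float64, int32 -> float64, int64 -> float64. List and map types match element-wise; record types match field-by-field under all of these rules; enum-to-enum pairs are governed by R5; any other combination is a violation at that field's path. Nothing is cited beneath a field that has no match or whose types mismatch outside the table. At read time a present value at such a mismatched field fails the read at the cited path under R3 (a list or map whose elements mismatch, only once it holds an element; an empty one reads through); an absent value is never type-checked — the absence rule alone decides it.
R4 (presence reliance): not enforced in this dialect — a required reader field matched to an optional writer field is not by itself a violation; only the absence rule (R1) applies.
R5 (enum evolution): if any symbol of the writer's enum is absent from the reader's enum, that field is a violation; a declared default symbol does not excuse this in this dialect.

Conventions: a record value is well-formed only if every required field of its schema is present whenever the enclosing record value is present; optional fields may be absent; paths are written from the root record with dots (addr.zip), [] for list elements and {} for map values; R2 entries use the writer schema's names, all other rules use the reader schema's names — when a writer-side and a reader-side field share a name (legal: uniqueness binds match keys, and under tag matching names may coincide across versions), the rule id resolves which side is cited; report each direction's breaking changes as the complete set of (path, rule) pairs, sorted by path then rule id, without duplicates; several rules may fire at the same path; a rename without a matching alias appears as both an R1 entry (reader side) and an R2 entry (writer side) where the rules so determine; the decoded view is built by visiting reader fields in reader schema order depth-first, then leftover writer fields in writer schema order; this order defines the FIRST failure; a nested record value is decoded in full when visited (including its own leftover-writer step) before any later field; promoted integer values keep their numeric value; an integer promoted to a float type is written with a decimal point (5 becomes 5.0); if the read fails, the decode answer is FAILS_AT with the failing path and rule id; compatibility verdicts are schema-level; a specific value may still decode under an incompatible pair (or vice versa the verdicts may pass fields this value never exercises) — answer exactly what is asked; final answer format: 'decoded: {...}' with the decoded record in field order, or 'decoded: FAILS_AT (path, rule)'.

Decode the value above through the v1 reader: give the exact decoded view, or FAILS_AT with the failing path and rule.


in Session below, arrows point writer -> reader
decode (reader v1):
  kind := "LOW"
  scores := {}
  audit := null (missing; optional => null)
  payload := 0x1A2B
  age := -2
  name := "alpha"
  writer locale: no reader field; dropped
  => decoded: {"kind": "LOW", "scores": {}, "audit": null, "payload": 0x1A2B, "age": -2, "name": "alpha"}
diffs on Session not affecting the asked answer:
  removed field factor from record Geo (its key "factor" joins the reserved list) -> a verdict-level change on Session — the shown value reads the same
  field zip in record Geo: type int64 changed to float64 (its default is dropped) -> a verdict-level change on Session — the shown value reads the same
  added field locale to record Session: optional string, tag 24 (in v2 it sits immediately before scores) -> inert under this dialect — no rule fires on Session and the result does not move

decoded: {"kind": "LOW", "scores": {}, "audit": null, "payload": 0x1A2B, "age": -2, "name": "alpha"}


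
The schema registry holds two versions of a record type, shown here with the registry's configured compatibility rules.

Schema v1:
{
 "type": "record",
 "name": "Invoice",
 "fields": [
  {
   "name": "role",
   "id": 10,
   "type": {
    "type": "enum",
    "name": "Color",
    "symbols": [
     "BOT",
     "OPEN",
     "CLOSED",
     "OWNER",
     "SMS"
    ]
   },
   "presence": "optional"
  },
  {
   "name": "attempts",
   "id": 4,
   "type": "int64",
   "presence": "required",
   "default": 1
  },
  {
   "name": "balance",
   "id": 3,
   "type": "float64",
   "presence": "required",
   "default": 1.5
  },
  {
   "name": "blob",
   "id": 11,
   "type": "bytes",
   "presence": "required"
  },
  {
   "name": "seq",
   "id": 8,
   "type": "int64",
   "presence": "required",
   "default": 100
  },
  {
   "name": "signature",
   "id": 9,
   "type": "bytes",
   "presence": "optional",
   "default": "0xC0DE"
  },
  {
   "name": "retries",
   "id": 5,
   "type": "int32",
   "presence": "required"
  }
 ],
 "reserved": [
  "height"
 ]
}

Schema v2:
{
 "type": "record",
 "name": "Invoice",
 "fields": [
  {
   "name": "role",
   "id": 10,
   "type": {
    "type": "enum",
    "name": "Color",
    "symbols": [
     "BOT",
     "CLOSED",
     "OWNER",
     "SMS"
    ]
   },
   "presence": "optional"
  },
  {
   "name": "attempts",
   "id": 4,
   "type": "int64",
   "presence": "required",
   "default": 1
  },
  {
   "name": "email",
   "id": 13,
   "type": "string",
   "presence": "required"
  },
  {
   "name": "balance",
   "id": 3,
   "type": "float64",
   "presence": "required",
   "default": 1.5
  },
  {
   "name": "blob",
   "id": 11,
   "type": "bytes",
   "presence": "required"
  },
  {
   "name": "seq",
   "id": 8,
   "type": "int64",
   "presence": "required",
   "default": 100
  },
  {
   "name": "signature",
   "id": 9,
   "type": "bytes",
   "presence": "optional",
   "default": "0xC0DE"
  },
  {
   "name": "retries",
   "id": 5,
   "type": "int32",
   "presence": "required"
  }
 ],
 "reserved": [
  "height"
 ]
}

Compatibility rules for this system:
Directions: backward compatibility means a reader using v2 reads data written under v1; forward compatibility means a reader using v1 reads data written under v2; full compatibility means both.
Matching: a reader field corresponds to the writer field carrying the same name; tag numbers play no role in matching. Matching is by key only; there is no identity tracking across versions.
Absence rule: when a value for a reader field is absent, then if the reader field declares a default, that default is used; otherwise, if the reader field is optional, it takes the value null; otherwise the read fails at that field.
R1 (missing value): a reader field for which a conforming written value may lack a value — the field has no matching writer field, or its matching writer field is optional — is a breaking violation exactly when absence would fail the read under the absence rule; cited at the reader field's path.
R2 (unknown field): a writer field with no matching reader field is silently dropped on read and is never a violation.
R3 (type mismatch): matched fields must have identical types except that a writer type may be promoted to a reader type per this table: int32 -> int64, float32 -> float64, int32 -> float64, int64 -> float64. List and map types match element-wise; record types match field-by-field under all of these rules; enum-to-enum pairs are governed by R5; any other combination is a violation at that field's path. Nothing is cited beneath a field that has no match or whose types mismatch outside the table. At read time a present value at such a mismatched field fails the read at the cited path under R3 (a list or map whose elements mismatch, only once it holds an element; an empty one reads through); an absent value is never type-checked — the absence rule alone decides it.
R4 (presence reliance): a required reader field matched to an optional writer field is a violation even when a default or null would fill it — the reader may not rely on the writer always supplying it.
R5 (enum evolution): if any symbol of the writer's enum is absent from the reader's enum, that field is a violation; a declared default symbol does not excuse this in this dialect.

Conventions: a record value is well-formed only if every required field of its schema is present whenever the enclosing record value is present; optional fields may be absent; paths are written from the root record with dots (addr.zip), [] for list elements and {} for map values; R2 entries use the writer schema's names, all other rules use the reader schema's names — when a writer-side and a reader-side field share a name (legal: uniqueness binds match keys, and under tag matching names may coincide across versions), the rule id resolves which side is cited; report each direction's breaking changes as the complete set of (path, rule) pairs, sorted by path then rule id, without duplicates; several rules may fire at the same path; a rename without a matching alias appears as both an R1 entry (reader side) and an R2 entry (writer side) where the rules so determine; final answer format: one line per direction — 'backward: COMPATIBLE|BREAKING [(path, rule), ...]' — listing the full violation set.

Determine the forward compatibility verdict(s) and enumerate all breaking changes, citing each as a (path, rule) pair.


arrows below run writer -> reader for Invoice
forward for Invoice (reader v1, writer v2):
  role: paired with writer role (Color -> Color; writer optional)
  attempts: paired with writer attempts (int64 -> int64; writer required)
  balance: paired with writer balance (float64 -> float64; writer required)
  blob: paired with writer blob (bytes -> bytes; writer required)
  seq: paired with writer seq (int64 -> int64; writer required)
  signature: paired with writer signature (bytes -> bytes; writer optional)
  retries: paired with writer retries (int32 -> int32; writer required)
  email (writer side), unknown to reader
  => no violations; forward on Invoice: COMPATIBLE
ruling out the remaining Invoice differences:
  enum Color (field role in record Invoice): symbol OPEN removed -> affects backward compatibility only, which is not asked
  added field email to record Invoice: required string, tag 13 (in v2 it sits immediately before balance) -> affects backward compatibility only, which is not asked

forward: COMPATIBLE []


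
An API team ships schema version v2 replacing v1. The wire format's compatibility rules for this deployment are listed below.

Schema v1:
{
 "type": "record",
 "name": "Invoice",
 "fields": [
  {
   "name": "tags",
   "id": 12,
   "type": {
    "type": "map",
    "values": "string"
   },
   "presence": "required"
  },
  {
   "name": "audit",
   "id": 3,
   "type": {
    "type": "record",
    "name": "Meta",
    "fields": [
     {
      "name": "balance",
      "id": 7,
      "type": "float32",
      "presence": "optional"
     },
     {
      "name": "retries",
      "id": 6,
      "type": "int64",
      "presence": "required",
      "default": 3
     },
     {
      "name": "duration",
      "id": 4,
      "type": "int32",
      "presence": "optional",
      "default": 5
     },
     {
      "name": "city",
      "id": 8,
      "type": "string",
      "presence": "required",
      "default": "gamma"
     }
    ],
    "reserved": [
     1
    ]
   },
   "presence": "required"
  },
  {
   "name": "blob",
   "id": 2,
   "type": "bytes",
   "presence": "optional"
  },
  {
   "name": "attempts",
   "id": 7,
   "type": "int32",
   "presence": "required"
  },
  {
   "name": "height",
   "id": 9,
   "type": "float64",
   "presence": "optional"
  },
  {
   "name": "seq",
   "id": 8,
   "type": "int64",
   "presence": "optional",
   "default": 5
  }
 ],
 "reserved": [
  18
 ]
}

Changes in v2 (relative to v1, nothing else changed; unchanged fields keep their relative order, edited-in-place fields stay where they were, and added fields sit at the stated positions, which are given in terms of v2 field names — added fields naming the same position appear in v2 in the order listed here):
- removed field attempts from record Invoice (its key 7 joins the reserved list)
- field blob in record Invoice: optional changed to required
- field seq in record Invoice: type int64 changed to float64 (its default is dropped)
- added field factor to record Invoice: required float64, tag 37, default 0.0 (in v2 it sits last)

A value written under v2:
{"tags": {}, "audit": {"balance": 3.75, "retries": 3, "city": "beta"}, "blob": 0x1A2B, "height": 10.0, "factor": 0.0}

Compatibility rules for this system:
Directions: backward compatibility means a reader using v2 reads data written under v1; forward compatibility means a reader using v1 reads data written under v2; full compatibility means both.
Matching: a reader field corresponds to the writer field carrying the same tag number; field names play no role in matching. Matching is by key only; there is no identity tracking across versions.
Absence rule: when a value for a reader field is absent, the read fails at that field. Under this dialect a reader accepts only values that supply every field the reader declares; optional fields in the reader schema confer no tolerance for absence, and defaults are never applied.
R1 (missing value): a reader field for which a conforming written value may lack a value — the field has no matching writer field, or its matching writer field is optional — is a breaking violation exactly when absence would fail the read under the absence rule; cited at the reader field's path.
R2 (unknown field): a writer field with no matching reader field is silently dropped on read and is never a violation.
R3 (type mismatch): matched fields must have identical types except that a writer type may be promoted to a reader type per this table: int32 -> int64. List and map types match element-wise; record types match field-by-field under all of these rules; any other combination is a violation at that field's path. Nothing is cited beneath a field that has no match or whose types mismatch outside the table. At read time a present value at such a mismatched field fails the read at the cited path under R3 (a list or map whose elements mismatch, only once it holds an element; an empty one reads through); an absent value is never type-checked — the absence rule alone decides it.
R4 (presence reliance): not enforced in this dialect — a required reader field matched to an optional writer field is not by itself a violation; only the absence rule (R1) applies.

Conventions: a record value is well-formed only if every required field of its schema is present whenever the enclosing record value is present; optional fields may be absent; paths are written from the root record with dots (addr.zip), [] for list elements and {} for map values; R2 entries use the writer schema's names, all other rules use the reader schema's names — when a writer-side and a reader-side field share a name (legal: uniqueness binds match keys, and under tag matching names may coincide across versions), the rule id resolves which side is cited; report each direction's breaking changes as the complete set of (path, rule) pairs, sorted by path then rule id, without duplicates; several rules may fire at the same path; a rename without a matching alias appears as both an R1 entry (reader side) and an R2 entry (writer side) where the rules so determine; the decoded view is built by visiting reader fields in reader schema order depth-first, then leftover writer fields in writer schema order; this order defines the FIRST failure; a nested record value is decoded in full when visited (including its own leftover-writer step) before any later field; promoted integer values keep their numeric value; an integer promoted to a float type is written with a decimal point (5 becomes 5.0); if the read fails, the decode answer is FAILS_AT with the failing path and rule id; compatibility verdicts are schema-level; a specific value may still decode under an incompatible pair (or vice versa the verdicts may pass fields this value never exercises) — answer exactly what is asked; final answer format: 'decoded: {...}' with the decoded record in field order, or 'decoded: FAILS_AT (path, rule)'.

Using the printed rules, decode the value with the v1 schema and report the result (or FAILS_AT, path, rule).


decoded: FAILS_AT (audit.duration, R1)

the writer's type comes first in each Invoice pair
migrating the Invoice value to v1:
  tags := {}
  audit.balance := 3.75
  audit.retries := 3
  read fails at audit.duration under R1 (no fill)
  => FAILS_AT (audit.duration, R1)
checking off the Invoice differences that do not matter here:
  removed field attempts from record Invoice (its key 7 joins the reserved list) -> affects the rule determinations only; this particular Invoice value decodes identically
  field blob in record Invoice: optional changed to required -> affects the rule determinations only; this particular Invoice value decodes identically
  field seq in record Invoice: type int64 changed to float64 (its default is dropped) -> affects the rule determinations only; this particular Invoice value decodes identically
  added field factor to record Invoice: required float64, tag 37, default 0.0 (in v2 it sits last) -> affects the rule determinations only; this particular Invoice value decodes identically


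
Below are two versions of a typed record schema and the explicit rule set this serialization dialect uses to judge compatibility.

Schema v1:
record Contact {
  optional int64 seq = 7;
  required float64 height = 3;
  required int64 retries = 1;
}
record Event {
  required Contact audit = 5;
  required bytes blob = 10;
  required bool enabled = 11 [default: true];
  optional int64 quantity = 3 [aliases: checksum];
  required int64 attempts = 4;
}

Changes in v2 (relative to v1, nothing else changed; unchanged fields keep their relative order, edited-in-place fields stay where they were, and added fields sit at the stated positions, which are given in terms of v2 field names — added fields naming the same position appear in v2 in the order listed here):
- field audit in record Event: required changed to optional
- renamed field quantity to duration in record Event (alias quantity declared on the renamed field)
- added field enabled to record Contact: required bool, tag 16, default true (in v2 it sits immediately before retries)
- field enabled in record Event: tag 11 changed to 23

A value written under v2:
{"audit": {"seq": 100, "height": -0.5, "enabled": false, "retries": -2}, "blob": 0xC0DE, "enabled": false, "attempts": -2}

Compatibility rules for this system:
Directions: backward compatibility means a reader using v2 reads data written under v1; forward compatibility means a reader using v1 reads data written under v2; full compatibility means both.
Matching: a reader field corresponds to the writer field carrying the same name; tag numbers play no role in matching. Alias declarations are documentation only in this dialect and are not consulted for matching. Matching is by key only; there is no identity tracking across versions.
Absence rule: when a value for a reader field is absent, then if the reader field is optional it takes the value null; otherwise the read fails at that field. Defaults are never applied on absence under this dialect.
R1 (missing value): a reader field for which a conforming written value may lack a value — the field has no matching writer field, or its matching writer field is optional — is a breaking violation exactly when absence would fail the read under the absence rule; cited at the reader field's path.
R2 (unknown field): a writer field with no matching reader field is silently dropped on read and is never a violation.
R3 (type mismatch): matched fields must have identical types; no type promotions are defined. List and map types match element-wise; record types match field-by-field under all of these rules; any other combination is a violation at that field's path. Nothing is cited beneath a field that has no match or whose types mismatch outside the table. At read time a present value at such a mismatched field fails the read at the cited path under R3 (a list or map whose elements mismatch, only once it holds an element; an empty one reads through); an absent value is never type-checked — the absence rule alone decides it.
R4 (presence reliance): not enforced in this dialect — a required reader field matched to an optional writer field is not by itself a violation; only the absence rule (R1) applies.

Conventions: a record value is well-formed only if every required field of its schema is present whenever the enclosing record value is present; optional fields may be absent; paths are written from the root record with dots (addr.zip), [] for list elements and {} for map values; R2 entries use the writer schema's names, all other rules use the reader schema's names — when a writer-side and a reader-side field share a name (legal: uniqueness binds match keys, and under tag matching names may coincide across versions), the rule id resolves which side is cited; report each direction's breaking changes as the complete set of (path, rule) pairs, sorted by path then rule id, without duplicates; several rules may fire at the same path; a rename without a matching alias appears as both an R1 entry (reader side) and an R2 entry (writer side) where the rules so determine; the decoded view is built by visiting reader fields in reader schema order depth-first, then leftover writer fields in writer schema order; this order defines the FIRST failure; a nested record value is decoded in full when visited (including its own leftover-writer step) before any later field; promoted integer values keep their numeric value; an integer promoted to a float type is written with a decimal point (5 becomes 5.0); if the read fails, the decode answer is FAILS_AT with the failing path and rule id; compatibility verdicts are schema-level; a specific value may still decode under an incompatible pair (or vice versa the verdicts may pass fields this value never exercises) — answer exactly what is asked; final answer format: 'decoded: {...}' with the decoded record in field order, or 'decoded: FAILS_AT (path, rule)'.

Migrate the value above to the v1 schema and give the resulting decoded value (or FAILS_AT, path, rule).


decoded: {"audit": {"seq": 100, "height": -0.5, "retries": -2}, "blob": 0xC0DE, "enabled": false, "quantity": null, "attempts": -2}

each type pair in Event: writer, then reader
decoding the Event value with the v1 reader:
  audit.seq := 100
  audit.height := -0.5
  audit.retries := -2
  writer audit.enabled: unknown -> dropped
  blob := 0xC0DE
  enabled := false
  quantity := null (absent, optional -> null)
  attempts := -2
  => decoded: {"audit": {"seq": 100, "height": -0.5, "retries": -2}, "blob": 0xC0DE, "enabled": false, "quantity": null, "attempts": -2}
the rest of the Event diff is inert for this question:
  field audit in record Event: required changed to optional -> affects the rule determinations only; this particular Event value decodes identically
  renamed field quantity to duration in record Event (alias quantity declared on the renamed field) -> triggers nothing under the printed rules; the Event answer is the same either way
  added field enabled to record Contact: required bool, tag 16, default true (in v2 it sits immediately before retries) -> affects the rule determinations only; this particular Event value decodes identically
  field enabled in record Event: tag 11 changed to 23 -> triggers nothing under the printed rules; the Event answer is the same either way


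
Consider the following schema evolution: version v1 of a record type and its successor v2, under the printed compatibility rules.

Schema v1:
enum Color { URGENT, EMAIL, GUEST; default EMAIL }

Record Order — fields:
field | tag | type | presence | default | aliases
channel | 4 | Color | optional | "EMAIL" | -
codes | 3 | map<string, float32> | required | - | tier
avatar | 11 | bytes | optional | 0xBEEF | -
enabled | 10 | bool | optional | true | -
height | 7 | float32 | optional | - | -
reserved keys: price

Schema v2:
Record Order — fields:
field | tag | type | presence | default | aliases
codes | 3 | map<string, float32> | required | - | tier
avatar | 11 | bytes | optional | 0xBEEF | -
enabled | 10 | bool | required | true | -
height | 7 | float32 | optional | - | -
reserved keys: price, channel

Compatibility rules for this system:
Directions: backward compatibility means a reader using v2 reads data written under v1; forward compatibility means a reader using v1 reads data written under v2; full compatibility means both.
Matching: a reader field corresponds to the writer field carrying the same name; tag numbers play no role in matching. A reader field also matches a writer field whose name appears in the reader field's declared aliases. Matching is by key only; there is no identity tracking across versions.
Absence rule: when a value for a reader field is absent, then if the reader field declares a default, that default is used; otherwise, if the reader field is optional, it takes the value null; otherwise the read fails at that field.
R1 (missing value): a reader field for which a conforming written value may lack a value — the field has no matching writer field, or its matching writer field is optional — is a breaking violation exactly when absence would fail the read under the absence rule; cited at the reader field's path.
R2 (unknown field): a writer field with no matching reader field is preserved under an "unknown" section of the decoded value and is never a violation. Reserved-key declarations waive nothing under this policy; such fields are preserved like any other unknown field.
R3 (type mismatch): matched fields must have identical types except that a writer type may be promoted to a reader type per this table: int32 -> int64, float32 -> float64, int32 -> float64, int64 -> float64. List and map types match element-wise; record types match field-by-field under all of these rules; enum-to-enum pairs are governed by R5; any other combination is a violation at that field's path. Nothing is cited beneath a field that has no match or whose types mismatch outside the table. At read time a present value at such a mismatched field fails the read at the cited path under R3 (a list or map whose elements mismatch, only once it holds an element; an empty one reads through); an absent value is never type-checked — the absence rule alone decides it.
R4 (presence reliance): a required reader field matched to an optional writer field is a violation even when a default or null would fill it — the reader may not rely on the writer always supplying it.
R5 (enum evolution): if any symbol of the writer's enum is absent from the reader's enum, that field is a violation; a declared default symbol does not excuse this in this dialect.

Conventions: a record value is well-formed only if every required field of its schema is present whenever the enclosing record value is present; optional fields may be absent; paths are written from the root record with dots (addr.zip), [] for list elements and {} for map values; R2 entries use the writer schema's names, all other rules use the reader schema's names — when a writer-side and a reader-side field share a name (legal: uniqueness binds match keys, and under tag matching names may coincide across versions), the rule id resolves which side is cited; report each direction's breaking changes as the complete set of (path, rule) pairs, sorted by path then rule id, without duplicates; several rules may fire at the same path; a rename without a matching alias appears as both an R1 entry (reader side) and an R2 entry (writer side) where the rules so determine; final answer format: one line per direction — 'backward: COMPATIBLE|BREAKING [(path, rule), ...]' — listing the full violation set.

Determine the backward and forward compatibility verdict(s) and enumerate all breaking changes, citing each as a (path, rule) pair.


the writer's type comes first in each Order pair
backward pass over Order, reader schema v2, writer schema v1:
  codes: map<string, float32> -> map<string, float32>, writer required; from codes
  avatar: bytes -> bytes, writer optional; from avatar
  enabled: bool -> bool, writer optional; from enabled
  height: float32 -> float32, writer optional; from height
  writer channel: unknown to reader
  R4 fires at enabled
  => backward verdict for Order: BREAKING, 1 violation(s)
forward pass over Order, reader schema v1, writer schema v2:
  channel: no writer-side match
  codes: map<string, float32> -> map<string, float32>, writer required; from codes
  avatar: bytes -> bytes, writer optional; from avatar
  enabled: bool -> bool, writer required; from enabled
  height: float32 -> float32, writer optional; from height
  nothing fires on Order: forward is COMPATIBLE

backward: BREAKING [(enabled, R4)]; forward: COMPATIBLE []
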